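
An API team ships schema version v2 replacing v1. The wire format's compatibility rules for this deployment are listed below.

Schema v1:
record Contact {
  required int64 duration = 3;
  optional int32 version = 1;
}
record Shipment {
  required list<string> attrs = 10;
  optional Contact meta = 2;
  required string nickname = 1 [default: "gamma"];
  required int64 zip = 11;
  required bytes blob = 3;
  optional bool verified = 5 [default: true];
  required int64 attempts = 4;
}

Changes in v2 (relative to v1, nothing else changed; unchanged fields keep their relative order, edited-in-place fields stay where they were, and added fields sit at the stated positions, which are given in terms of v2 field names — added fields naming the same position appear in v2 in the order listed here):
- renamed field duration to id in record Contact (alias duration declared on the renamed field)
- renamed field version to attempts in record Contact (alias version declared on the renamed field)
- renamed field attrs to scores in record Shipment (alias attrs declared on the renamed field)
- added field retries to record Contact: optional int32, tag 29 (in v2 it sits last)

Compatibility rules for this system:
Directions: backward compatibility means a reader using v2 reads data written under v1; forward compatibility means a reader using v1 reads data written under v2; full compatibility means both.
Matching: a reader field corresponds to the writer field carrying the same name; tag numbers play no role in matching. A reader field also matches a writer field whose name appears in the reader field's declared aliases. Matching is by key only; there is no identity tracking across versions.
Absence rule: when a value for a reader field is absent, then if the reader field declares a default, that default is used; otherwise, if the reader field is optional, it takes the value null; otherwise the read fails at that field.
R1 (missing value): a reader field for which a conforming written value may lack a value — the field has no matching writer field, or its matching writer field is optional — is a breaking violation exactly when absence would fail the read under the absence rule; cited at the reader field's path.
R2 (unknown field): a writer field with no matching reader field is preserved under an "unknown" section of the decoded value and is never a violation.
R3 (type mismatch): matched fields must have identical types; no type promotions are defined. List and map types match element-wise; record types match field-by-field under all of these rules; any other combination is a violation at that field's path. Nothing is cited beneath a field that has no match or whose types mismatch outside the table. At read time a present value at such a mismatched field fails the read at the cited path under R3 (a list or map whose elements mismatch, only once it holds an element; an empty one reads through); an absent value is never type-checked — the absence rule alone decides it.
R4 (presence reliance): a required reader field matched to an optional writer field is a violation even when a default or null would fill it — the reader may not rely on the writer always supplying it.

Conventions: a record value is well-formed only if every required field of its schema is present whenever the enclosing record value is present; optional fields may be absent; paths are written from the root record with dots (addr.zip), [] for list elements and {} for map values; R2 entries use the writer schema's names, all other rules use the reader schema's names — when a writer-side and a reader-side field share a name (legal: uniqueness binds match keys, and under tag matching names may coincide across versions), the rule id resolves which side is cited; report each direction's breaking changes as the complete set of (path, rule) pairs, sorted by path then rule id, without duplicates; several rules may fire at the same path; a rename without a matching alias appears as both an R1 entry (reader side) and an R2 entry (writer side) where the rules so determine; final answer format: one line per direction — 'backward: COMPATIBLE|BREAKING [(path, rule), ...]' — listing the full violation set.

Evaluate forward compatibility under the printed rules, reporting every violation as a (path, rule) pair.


forward: BREAKING [(attrs, R1), (meta.duration, R1)]

each type pair in Shipment: writer, then reader
checking forward for Shipment: reader v1 against writer v2:
  no writer field matches reader attrs
  meta <- meta (Contact -> Contact, writer optional)
  nickname <- nickname (string -> string, writer required)
  zip <- zip (int64 -> int64, writer required)
  blob <- blob (bytes -> bytes, writer required)
  verified <- verified (bool -> bool, writer optional)
  attempts <- attempts (int64 -> int64, writer required)
  scores (writer side), unknown to reader
  no writer field matches reader meta.duration
  no writer field matches reader meta.version
  meta.id (writer side), unknown to reader
  meta.attempts (writer side), unknown to reader
  meta.retries (writer side), unknown to reader
  R1 fires at attrs
  R1 fires at meta.duration
  forward on Shipment therefore BREAKING (2)
the rest of the Shipment diff is inert for this question:
  renamed field version to attempts in record Contact (alias version declared on the renamed field) -> fires no rule on Shipment, leaving the asked answer as it is
  added field retries to record Contact: optional int32, tag 29 (in v2 it sits last) -> fires no rule on Shipment, leaving the asked answer as it is


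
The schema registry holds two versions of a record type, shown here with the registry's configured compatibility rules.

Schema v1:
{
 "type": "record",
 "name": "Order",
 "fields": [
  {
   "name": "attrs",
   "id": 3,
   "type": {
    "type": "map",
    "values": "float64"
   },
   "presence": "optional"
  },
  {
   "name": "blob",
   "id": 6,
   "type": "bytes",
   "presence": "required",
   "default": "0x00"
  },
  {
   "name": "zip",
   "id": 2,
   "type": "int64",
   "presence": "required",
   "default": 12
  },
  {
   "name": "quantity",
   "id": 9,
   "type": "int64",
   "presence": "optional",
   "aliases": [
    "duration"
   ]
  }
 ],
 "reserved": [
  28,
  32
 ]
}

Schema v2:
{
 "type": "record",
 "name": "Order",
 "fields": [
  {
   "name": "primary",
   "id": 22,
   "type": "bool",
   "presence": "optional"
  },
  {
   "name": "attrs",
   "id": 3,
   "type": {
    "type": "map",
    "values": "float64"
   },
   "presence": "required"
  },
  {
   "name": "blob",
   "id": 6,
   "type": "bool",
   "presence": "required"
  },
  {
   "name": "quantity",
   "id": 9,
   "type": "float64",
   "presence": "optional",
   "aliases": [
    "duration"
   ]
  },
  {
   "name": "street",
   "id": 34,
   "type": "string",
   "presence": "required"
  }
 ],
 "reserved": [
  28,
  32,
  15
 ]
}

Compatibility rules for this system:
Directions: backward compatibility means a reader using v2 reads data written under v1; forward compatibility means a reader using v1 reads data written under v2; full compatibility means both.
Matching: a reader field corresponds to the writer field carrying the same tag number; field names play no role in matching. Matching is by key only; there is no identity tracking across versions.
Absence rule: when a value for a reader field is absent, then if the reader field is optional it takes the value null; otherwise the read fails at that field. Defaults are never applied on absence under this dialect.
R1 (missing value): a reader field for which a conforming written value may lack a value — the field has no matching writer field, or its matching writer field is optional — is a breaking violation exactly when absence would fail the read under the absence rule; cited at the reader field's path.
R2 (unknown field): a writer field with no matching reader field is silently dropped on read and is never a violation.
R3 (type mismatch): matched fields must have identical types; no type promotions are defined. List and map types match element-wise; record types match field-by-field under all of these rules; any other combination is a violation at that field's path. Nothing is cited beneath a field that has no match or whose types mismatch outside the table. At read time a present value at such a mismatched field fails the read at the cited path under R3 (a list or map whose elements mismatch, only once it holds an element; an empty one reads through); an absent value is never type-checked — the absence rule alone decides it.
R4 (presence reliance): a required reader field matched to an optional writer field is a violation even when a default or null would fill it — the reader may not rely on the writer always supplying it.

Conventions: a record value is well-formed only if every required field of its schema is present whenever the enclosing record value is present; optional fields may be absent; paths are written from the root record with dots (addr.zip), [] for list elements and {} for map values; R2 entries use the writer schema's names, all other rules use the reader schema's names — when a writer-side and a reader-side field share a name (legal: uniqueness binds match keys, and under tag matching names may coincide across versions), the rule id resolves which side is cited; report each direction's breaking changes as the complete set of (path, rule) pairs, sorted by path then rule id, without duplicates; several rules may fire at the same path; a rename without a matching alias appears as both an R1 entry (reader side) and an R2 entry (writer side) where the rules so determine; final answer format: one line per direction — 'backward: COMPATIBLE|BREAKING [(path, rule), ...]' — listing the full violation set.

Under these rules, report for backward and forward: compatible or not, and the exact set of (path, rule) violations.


backward: BREAKING [(attrs, R1), (attrs, R4), (blob, R3), (quantity, R3), (street, R1)]; forward: BREAKING [(blob, R3), (quantity, R3), (zip, R1)]

arrows below run writer -> reader for Order
backward on Order — v2 reading data written by v1:
  no writer field matches reader primary
  attrs <- attrs (map<string, float64> -> map<string, float64>, writer optional)
  blob <- blob (bytes -> bool, writer required)
  quantity <- quantity (int64 -> float64, writer optional)
  no writer field matches reader street
  writer zip: unknown to reader
  rule R1 violated at attrs
  rule R4 violated at attrs
  rule R3 violated at blob
  rule R3 violated at quantity
  rule R1 violated at street
  => backward verdict for Order: BREAKING, 5 violation(s)
forward on Order — v1 reading data written by v2:
  attrs <- attrs (map<string, float64> -> map<string, float64>, writer required)
  blob <- blob (bool -> bytes, writer required)
  no writer field matches reader zip
  quantity <- quantity (float64 -> int64, writer optional)
  writer primary: unknown to reader
  writer street: unknown to reader
  rule R3 violated at blob
  rule R3 violated at quantity
  rule R1 violated at zip
  => forward verdict for Order: BREAKING, 3 violation(s)


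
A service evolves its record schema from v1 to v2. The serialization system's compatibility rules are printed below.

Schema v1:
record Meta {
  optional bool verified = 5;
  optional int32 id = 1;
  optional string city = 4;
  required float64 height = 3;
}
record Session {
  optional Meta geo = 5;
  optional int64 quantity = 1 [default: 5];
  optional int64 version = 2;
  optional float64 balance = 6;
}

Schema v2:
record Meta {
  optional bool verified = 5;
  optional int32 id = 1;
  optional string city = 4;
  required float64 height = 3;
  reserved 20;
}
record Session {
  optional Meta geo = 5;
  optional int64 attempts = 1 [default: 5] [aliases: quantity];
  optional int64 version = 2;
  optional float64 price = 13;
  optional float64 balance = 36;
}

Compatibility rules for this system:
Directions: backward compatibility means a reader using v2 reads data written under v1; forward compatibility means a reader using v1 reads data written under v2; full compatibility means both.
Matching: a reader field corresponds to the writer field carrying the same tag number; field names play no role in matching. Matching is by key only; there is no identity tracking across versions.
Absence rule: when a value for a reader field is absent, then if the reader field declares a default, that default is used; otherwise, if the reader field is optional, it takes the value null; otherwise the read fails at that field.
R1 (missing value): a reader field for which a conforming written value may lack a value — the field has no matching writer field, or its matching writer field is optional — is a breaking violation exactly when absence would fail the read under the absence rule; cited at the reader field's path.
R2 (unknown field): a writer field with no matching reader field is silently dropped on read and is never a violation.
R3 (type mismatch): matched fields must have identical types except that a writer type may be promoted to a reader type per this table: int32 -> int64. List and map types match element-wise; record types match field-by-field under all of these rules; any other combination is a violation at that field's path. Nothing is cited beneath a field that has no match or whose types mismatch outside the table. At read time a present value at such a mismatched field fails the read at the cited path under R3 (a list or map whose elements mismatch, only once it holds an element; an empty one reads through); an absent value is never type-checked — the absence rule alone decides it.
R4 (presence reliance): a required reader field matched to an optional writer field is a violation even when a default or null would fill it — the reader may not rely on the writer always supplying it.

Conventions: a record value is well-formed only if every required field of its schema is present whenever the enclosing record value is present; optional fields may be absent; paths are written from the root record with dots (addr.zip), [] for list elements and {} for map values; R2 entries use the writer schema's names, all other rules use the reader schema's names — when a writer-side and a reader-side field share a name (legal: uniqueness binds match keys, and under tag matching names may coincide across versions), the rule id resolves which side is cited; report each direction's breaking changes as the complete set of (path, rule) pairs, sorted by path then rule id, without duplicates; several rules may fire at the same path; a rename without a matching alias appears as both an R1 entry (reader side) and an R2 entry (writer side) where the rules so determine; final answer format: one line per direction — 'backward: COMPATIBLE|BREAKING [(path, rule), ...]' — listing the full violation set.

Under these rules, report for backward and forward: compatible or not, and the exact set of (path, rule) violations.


each type pair in Session: writer, then reader
backward for Session (reader v2, writer v1):
  geo: Meta -> Meta, writer optional; from geo
  attempts: int64 -> int64, writer optional; from quantity
  version: int64 -> int64, writer optional; from version
  price has no writer counterpart
  balance has no writer counterpart
  leftover writer field: balance
  geo.verified: bool -> bool, writer optional; from geo.verified
  geo.id: int32 -> int32, writer optional; from geo.id
  geo.city: string -> string, writer optional; from geo.city
  geo.height: float64 -> float64, writer required; from geo.height
  => backward verdict for Session: COMPATIBLE, no violations
forward for Session (reader v1, writer v2):
  geo: Meta -> Meta, writer optional; from geo
  quantity: int64 -> int64, writer optional; from attempts
  version: int64 -> int64, writer optional; from version
  balance has no writer counterpart
  leftover writer field: price
  leftover writer field: balance
  geo.verified: bool -> bool, writer optional; from geo.verified
  geo.id: int32 -> int32, writer optional; from geo.id
  geo.city: string -> string, writer optional; from geo.city
  geo.height: float64 -> float64, writer required; from geo.height
  => forward verdict for Session: COMPATIBLE, no violations

backward: COMPATIBLE []; forward: COMPATIBLE []


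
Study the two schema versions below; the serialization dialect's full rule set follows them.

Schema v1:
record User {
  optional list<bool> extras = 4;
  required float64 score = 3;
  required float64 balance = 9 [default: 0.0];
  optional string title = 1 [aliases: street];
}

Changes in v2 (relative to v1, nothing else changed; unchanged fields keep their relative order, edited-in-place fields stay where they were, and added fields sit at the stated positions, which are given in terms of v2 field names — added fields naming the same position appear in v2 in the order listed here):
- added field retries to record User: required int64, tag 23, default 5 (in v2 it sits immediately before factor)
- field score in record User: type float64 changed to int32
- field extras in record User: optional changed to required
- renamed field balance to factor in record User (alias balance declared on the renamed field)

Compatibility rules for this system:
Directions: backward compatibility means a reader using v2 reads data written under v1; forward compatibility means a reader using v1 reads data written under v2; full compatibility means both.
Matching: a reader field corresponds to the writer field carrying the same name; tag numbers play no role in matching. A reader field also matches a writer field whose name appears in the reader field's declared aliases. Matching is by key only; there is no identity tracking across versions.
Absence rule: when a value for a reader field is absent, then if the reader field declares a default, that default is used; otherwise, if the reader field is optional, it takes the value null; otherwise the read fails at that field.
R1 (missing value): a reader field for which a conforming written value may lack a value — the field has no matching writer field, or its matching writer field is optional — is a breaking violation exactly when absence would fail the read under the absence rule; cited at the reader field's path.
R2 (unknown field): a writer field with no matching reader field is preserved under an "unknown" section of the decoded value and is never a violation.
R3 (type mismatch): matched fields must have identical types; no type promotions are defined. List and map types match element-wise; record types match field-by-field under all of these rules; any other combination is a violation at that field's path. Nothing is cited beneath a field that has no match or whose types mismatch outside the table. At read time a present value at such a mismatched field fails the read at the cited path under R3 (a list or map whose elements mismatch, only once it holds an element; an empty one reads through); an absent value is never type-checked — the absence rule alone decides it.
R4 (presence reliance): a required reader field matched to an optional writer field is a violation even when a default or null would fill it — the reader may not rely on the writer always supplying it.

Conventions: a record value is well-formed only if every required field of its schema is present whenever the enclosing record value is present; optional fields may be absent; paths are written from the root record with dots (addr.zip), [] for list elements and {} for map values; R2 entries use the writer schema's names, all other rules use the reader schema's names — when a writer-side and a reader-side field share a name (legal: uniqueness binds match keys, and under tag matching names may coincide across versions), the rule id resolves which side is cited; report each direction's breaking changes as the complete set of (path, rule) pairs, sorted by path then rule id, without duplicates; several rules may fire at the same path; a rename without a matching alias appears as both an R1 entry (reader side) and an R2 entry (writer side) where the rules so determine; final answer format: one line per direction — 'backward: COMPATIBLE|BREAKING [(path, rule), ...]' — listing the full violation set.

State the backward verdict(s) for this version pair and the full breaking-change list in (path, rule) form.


the writer's type comes first in each User pair
checking backward for User: reader v2 against writer v1:
  extras: list<bool> -> list<bool>, writer optional; from extras
  score: float64 -> int32, writer required; from score
  retries has no writer counterpart
  factor: float64 -> float64, writer required; from balance
  title: string -> string, writer optional; from title
  breaking: (extras, R1)
  breaking: (extras, R4)
  breaking: (score, R3)
  backward on User therefore BREAKING (3)
the rest of the User diff is inert for this question:
  added field retries to record User: required int64, tag 23, default 5 (in v2 it sits immediately before factor) -> no rule fires on it in User's dialect; the asked verdict holds
  renamed field balance to factor in record User (alias balance declared on the renamed field) -> no rule fires on it in User's dialect; the asked verdict holds

backward: BREAKING [(extras, R1), (extras, R4), (score, R3)]


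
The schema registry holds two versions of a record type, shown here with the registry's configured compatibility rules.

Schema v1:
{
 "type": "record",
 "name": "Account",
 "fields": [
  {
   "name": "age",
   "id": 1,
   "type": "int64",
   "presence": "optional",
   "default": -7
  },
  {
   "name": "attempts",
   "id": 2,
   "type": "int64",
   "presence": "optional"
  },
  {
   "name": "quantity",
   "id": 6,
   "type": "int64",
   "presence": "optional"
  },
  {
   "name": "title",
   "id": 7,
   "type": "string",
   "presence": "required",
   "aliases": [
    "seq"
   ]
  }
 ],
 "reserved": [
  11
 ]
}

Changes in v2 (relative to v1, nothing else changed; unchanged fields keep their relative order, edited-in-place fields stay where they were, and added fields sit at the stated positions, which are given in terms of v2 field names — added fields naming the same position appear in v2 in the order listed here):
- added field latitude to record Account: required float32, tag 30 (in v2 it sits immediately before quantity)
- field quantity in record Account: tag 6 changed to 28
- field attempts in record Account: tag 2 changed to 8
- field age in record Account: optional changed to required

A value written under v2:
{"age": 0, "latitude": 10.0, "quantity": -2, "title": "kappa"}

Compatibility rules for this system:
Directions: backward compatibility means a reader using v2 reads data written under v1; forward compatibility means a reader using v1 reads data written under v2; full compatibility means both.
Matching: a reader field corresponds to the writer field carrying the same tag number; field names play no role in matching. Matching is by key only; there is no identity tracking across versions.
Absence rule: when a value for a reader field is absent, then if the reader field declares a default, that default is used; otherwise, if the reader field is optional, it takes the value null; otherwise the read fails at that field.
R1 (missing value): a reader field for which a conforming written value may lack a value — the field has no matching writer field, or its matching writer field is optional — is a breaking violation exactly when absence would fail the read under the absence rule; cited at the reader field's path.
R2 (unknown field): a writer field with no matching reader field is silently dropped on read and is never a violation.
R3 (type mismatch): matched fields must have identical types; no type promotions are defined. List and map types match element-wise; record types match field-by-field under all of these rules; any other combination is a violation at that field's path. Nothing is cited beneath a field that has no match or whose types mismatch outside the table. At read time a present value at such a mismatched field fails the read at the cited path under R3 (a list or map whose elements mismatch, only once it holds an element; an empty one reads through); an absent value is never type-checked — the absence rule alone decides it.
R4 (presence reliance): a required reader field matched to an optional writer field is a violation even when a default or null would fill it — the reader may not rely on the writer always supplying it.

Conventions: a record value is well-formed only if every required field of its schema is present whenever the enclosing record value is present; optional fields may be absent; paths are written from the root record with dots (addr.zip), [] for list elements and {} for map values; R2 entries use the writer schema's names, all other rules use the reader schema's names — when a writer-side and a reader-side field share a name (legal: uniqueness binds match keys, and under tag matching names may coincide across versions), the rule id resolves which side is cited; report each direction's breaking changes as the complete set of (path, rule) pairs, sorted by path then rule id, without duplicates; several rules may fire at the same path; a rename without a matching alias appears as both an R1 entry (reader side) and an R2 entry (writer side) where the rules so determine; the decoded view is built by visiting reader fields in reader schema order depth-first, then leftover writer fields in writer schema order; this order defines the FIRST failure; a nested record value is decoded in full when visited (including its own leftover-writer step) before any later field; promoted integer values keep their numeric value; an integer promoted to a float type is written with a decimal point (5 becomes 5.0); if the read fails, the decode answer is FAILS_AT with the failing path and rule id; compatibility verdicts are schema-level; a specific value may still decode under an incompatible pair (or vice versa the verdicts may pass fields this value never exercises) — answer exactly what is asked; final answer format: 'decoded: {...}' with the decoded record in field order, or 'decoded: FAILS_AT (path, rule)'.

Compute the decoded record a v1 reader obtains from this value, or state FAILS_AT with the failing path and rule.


decoded: {"age": 0, "attempts": null, "quantity": null, "title": "kappa"}

in Account below, arrows point writer -> reader
decoding the Account value with the v1 reader:
  age := 0
  attempts := null (absent, optional -> null)
  quantity := null (absent, optional -> null)
  title := "kappa"
  writer latitude: unknown -> dropped
  writer quantity: unknown -> dropped
  => decoded: {"age": 0, "attempts": null, "quantity": null, "title": "kappa"}
checking off the Account differences that do not matter here:
  added field latitude to record Account: required float32, tag 30 (in v2 it sits immediately before quantity) -> shifts the Account verdicts, not this decode
  field attempts in record Account: tag 2 changed to 8 -> inert under this dialect — no rule fires on Account and the result does not move
  field age in record Account: optional changed to required -> shifts the Account verdicts, not this decode


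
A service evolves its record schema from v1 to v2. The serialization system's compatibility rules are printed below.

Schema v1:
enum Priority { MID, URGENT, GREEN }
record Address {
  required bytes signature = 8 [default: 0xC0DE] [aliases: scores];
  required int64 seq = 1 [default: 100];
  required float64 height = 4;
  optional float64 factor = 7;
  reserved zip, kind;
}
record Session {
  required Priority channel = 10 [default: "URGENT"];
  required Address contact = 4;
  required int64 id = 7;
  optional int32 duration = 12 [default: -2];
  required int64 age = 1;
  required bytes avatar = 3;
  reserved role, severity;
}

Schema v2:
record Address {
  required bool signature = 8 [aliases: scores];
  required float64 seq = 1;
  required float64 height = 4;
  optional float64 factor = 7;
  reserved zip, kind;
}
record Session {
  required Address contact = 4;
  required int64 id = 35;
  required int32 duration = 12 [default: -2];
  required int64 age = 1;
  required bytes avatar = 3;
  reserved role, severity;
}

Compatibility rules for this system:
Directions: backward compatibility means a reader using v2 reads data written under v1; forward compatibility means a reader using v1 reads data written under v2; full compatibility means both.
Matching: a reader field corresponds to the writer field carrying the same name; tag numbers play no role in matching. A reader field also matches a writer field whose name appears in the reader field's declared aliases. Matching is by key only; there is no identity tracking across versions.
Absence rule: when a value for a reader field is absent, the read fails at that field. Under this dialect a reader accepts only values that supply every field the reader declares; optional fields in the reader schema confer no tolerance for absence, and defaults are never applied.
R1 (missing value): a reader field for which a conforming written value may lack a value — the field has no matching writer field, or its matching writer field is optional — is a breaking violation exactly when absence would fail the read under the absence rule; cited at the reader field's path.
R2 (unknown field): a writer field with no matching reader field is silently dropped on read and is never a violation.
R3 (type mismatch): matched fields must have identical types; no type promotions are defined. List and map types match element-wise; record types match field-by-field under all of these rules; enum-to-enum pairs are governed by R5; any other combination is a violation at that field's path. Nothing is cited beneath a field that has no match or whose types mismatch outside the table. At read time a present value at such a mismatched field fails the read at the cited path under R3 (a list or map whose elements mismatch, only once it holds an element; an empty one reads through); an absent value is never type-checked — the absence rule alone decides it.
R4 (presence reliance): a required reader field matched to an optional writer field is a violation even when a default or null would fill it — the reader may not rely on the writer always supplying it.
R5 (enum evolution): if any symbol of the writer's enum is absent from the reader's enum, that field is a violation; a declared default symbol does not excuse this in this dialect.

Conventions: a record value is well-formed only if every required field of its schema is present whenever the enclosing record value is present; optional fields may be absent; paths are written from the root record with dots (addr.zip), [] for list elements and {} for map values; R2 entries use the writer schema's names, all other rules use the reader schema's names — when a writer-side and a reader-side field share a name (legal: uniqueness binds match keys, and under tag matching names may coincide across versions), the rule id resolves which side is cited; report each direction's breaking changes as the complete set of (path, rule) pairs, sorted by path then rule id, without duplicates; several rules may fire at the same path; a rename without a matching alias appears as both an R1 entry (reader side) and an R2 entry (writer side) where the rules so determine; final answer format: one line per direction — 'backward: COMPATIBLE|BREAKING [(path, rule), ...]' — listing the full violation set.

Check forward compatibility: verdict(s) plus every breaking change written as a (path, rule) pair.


in Session below, arrows point writer -> reader
forward pass over Session, reader schema v1, writer schema v2:
  channel has no writer counterpart
  Address -> Address, writer required: contact aligns to contact
  int64 -> int64, writer required: id aligns to id
  int32 -> int32, writer required: duration aligns to duration
  int64 -> int64, writer required: age aligns to age
  bytes -> bytes, writer required: avatar aligns to avatar
  bool -> bytes, writer required: contact.signature aligns to contact.signature
  float64 -> int64, writer required: contact.seq aligns to contact.seq
  float64 -> float64, writer required: contact.height aligns to contact.height
  float64 -> float64, writer optional: contact.factor aligns to contact.factor
  R1 fires at channel
  R1 fires at contact.factor
  R3 fires at contact.seq
  R3 fires at contact.signature
  => forward verdict for Session: BREAKING, 4 violation(s)
ruling out the remaining Session differences:
  field id in record Session: tag 7 changed to 35 -> inert for the asked Session verdict: nothing fires

forward: BREAKING [(channel, R1), (contact.factor, R1), (contact.seq, R3), (contact.signature, R3)]


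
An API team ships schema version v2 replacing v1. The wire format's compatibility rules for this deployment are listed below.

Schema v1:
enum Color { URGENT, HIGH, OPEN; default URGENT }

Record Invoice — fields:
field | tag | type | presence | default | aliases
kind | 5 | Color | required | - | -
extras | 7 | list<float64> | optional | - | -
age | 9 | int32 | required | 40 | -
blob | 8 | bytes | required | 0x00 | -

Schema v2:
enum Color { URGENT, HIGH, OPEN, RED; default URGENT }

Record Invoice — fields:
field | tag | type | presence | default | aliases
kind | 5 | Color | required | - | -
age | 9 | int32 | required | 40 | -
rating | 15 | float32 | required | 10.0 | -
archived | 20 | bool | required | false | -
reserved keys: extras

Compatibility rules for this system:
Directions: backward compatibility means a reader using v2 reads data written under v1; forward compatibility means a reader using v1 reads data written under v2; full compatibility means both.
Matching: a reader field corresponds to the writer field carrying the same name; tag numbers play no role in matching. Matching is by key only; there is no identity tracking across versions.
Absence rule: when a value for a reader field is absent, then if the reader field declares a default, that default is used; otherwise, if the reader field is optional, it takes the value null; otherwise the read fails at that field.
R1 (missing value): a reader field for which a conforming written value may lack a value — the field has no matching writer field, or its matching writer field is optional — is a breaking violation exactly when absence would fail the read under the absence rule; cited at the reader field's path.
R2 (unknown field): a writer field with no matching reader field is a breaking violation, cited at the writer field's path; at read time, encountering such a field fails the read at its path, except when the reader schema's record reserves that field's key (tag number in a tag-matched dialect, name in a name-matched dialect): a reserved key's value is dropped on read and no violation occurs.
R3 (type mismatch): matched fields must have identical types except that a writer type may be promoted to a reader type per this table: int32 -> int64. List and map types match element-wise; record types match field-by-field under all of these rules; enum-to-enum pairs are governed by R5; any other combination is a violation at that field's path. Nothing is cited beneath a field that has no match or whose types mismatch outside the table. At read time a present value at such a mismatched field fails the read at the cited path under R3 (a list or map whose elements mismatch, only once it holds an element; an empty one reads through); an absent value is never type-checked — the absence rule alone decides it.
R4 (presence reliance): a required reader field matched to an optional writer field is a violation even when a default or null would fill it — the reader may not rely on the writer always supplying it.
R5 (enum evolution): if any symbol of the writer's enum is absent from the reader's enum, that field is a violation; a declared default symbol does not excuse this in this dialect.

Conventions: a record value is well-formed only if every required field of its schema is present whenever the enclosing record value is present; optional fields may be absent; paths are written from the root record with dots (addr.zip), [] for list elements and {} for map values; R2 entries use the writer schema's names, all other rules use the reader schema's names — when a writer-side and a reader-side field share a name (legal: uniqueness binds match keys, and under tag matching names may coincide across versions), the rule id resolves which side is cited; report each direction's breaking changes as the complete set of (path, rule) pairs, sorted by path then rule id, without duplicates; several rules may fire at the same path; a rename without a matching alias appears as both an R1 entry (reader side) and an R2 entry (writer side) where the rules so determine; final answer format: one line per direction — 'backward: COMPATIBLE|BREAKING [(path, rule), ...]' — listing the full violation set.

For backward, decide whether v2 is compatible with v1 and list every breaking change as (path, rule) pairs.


in Invoice below, arrows point writer -> reader
backward pass over Invoice, reader schema v2, writer schema v1:
  Color -> Color, writer required: kind aligns to kind
  int32 -> int32, writer required: age aligns to age
  rating has no writer counterpart
  archived has no writer counterpart
  writer extras: unknown to reader
  writer blob: unknown to reader
  rule R2 violated at blob
  backward on Invoice therefore BREAKING (1)
checking off the Invoice differences that do not matter here:
  removed field extras from record Invoice (its key "extras" joins the reserved list) -> triggers nothing under Invoice's printed rules — same verdict
  enum Color (field kind in record Invoice): symbol RED added -> matters only for Invoice's forward compatibility — outside the asked direction
  added field rating to record Invoice: required float32, tag 15, default 10.0 (in v2 it sits last) -> matters only for Invoice's forward compatibility — outside the asked direction
  added field archived to record Invoice: required bool, tag 20, default false (in v2 it sits last) -> matters only for Invoice's forward compatibility — outside the asked direction

backward: BREAKING [(blob, R2)]


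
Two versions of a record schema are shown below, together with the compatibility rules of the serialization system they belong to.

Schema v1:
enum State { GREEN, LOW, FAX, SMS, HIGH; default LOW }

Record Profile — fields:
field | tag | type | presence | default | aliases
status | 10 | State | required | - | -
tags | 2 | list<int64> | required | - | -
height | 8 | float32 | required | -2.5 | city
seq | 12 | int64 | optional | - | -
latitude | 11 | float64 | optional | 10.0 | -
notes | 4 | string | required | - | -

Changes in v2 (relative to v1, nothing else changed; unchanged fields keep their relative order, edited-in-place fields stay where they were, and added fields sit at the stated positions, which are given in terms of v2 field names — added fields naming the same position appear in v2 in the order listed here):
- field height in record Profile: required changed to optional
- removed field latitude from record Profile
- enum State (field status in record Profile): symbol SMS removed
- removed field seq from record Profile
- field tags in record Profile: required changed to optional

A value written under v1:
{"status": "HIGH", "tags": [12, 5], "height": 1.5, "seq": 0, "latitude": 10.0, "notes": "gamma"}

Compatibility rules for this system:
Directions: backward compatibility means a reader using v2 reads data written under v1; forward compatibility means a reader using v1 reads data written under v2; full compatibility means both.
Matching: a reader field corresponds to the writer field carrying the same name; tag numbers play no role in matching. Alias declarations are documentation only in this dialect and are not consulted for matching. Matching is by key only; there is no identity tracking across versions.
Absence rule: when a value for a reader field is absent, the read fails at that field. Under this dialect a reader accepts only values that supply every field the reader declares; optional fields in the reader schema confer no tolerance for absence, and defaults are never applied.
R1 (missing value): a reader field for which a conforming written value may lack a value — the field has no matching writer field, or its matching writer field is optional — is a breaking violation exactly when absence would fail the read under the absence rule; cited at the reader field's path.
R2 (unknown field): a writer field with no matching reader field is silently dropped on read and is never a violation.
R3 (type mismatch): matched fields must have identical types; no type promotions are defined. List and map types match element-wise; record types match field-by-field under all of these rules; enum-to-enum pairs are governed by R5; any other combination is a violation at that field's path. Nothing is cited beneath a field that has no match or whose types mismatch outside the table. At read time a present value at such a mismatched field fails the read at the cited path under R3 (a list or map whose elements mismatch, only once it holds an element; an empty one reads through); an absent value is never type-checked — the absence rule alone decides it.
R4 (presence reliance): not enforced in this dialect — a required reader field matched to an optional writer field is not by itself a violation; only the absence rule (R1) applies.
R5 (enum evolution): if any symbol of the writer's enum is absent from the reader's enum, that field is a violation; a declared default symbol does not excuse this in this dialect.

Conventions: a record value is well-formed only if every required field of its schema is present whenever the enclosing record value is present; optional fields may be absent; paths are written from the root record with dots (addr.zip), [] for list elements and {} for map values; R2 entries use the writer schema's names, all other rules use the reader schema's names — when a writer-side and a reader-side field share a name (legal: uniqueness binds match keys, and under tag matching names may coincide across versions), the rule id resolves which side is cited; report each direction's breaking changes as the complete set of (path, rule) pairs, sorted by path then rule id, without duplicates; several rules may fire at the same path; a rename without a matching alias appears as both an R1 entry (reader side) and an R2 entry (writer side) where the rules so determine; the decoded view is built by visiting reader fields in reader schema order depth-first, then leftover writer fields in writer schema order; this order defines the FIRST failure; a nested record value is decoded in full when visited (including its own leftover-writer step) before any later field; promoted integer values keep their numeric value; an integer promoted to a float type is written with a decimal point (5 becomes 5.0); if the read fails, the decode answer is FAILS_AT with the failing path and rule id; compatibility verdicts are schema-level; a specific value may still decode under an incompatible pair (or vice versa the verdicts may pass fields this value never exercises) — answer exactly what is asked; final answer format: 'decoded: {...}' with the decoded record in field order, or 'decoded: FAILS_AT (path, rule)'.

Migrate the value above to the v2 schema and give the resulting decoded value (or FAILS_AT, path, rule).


decoded: {"status": "HIGH", "tags": [12, 5], "height": 1.5, "notes": "gamma"}

in Profile below, arrows point writer -> reader
decoding the Profile value with the v2 reader:
  status := "HIGH"
  tags := [12, 5]
  height := 1.5
  notes := "gamma"
  writer seq: unknown -> dropped
  writer latitude: unknown -> dropped
  => decoded: {"status": "HIGH", "tags": [12, 5], "height": 1.5, "notes": "gamma"}
checking off the Profile differences that do not matter here:
  field height in record Profile: required changed to optional -> changes Profile's schema-level verdicts only — the decode of this value is the same
  enum State (field status in record Profile): symbol SMS removed -> changes Profile's schema-level verdicts only — the decode of this value is the same
  field tags in record Profile: required changed to optional -> changes Profile's schema-level verdicts only — the decode of this value is the same
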